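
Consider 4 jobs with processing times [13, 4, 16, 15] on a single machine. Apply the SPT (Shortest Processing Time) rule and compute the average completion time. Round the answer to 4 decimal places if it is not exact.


Sort jobs by processing time (SPT order): [4, 13, 15, 16]
Compute completion times sequentially:
  Job 1: processing = 4, completes at 4
  Job 2: processing = 13, completes at 17
  Job 3: processing = 15, completes at 32
  Job 4: processing = 16, completes at 48
Sum of completion times = 101
Average completion time = 101/4 = 25.25

25.25


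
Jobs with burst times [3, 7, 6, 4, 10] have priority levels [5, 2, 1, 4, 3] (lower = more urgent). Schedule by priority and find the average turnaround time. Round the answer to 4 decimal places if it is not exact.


Sort by priority (ascending = highest first):
Order: [(1, 6), (2, 7), (3, 10), (4, 4), (5, 3)]
Completion times:
  Priority 1, burst=6, C=6
  Priority 2, burst=7, C=13
  Priority 3, burst=10, C=23
  Priority 4, burst=4, C=27
  Priority 5, burst=3, C=30
Average turnaround = 99/5 = 19.8

19.8


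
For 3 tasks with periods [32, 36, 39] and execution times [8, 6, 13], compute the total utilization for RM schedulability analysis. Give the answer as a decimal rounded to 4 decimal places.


Compute individual utilizations (exact fractions):
  Task 1: C/T = 8/32 = 1/4 (approx. 0.25)
  Task 2: C/T = 6/36 = 1/6 (approx. 0.1667)
  Task 3: C/T = 13/39 = 1/3 (approx. 0.3333)
Total utilization U = 1/4 + 1/6 + 1/3 = 3/4
Rounded to 4 decimal places: U = 0.7500
RM (Liu & Layland) bound for 3 tasks = 0.779763; compare with U = 3/4 (approx. 0.750000)
U <= bound, so schedulable by RM sufficient condition.

0.7500


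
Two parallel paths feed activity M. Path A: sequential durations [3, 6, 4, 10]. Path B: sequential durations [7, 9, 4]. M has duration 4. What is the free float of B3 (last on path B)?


ES(B3) = sum of predecessors on chain B = 16
EF(B3) = ES + duration = 16 + 4 = 20
Successor of B3 is M. ES(M) = max(sum(A), sum(B)) = max(23, 20) = 23
Free float = ES(successor) - EF(current) = 23 - 20 = 3

3


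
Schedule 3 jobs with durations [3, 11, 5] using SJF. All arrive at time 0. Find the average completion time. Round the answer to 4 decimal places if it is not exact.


SJF order (ascending): [3, 5, 11]
Completion times:
  Job 1: burst=3, C=3
  Job 2: burst=5, C=8
  Job 3: burst=11, C=19
Average completion = 30/3 = 10.0

10.0


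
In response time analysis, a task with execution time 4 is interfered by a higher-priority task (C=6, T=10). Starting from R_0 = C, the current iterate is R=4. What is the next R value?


R_next = C + ceil(R_prev / T_hp) * C_hp
ceil(4 / 10) = ceil(0.4) = 1
Interference = 1 * 6 = 6
R_next = 4 + 6 = 10

10


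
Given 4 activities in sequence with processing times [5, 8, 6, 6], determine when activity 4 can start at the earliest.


Activity 4 starts after activities 1 through 3 complete.
Predecessor durations: [5, 8, 6]
ES = 5 + 8 + 6 = 19

19


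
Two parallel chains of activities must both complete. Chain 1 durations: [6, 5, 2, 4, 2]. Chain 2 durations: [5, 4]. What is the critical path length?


Path A total = 6 + 5 + 2 + 4 + 2 = 19
Path B total = 5 + 4 = 9
Critical path = longest path = max(19, 9) = 19

19


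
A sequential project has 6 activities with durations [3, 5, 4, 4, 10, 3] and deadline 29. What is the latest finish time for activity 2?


LF(activity 2) = deadline - sum of successor durations
Successors: activities 3 through 6 with durations [4, 4, 10, 3]
Sum of successor durations = 21
LF = 29 - 21 = 8

8


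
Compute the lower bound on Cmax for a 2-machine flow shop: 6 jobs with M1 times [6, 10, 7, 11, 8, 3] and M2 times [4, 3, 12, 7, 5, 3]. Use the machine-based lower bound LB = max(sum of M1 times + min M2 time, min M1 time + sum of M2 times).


LB1 = sum(M1 times) + min(M2 times) = 45 + 3 = 48
LB2 = min(M1 times) + sum(M2 times) = 3 + 34 = 37
Lower bound = max(LB1, LB2) = max(48, 37) = 48

48


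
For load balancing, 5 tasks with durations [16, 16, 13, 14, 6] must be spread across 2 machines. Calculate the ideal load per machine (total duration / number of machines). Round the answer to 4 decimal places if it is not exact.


Total processing time = 16 + 16 + 13 + 14 + 6 = 65
Number of machines = 2
Ideal balanced load = 65 / 2 = 32.5

32.5


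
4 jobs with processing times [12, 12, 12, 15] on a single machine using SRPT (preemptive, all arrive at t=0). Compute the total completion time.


Since all jobs arrive at t=0, SRPT equals SPT ordering.
SPT order: [12, 12, 12, 15]
Completion times:
  Job 1: p=12, C=12
  Job 2: p=12, C=24
  Job 3: p=12, C=36
  Job 4: p=15, C=51
Total completion time = 12 + 24 + 36 + 51 = 123

123


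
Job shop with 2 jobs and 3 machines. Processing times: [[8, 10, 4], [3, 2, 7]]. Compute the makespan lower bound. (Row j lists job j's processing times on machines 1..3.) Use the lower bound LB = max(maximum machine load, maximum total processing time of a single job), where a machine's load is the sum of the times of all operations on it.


Machine loads:
  Machine 1: 8 + 3 = 11
  Machine 2: 10 + 2 = 12
  Machine 3: 4 + 7 = 11
Max machine load = 12
Job totals:
  Job 1: 22
  Job 2: 12
Max job total = 22
Lower bound = max(12, 22) = 22

22


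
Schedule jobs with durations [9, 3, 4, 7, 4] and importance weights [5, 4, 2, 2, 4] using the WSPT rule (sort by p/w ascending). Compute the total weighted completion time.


Compute p/w ratios and sort ascending (WSPT): [(3, 4), (4, 4), (9, 5), (4, 2), (7, 2)]
Compute weighted completion times:
  Job (p=3,w=4): C=3, w*C=4*3=12
  Job (p=4,w=4): C=7, w*C=4*7=28
  Job (p=9,w=5): C=16, w*C=5*16=80
  Job (p=4,w=2): C=20, w*C=2*20=40
  Job (p=7,w=2): C=27, w*C=2*27=54
Total weighted completion time = 214

214


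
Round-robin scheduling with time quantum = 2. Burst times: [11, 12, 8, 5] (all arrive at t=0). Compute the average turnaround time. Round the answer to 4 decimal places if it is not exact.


Time quantum = 2
Execution trace:
  J1 runs 2 units, time = 2
  J2 runs 2 units, time = 4
  J3 runs 2 units, time = 6
  J4 runs 2 units, time = 8
  J1 runs 2 units, time = 10
  J2 runs 2 units, time = 12
  J3 runs 2 units, time = 14
  J4 runs 2 units, time = 16
  J1 runs 2 units, time = 18
  J2 runs 2 units, time = 20
  J3 runs 2 units, time = 22
  J4 runs 1 units, time = 23
  J1 runs 2 units, time = 25
  J2 runs 2 units, time = 27
  J3 runs 2 units, time = 29
  J1 runs 2 units, time = 31
  J2 runs 2 units, time = 33
  J1 runs 1 units, time = 34
  J2 runs 2 units, time = 36
Finish times: [34, 36, 29, 23]
Average turnaround = 122/4 = 30.5

30.5


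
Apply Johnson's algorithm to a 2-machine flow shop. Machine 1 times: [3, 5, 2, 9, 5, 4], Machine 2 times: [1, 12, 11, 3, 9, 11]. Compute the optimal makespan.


Apply Johnson's rule:
  Group 1 (a <= b): [(3, 2, 11), (6, 4, 11), (2, 5, 12), (5, 5, 9)]
  Group 2 (a > b): [(4, 9, 3), (1, 3, 1)]
Optimal job order: [3, 6, 2, 5, 4, 1]
Schedule:
  Job 3: M1 done at 2, M2 done at 13
  Job 6: M1 done at 6, M2 done at 24
  Job 2: M1 done at 11, M2 done at 36
  Job 5: M1 done at 16, M2 done at 45
  Job 4: M1 done at 25, M2 done at 48
  Job 1: M1 done at 28, M2 done at 49
Makespan = 49

49


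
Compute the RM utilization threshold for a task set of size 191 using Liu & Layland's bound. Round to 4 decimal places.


Compute 2^(1/191) = 1.0036356358
Subtract 1: 1.0036356358 - 1 = 0.0036356358
Multiply by n: 191 * 0.0036356358 = 0.6944064378
Round to 4 dp: 0.6944

0.6944


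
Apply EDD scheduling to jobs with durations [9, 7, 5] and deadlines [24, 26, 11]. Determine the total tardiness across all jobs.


Sort by due date (EDD order): [(5, 11), (9, 24), (7, 26)]
Compute completion times and tardiness:
  Job 1: p=5, d=11, C=5, tardiness=max(0,5-11)=0
  Job 2: p=9, d=24, C=14, tardiness=max(0,14-24)=0
  Job 3: p=7, d=26, C=21, tardiness=max(0,21-26)=0
Total tardiness = 0

0


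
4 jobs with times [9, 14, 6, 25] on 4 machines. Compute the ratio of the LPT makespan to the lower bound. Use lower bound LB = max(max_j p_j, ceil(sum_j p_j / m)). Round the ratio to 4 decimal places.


LPT order: [25, 14, 9, 6]
Machine loads after assignment: [25, 14, 9, 6]
LPT makespan = 25
Lower bound = max(max_job, ceil(total/4)) = max(25, 14) = 25
Ratio = 25 / 25 = 1.0

1.0


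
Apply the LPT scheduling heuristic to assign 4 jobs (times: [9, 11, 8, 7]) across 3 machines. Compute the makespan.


Sort jobs in decreasing order (LPT): [11, 9, 8, 7]
Assign each job to the least loaded machine:
  Machine 1: jobs [11], load = 11
  Machine 2: jobs [9], load = 9
  Machine 3: jobs [8, 7], load = 15
Makespan = max load = 15

15


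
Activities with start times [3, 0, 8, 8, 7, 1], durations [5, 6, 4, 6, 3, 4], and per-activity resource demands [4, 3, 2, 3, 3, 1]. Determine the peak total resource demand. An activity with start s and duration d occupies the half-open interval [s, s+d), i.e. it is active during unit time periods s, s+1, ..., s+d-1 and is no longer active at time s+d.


Each activity i is active on [start_i, start_i + duration_i).
Compute total resource usage per time slot:
  t=0: active resources = [3], total = 3
  t=1: active resources = [3, 1], total = 4
  t=2: active resources = [3, 1], total = 4
  t=3: active resources = [4, 3, 1], total = 8
  t=4: active resources = [4, 3, 1], total = 8
  t=5: active resources = [4, 3], total = 7
  t=6: active resources = [4], total = 4
  t=7: active resources = [4, 3], total = 7
  t=8: active resources = [2, 3, 3], total = 8
  t=9: active resources = [2, 3, 3], total = 8
  t=10: active resources = [2, 3], total = 5
  t=11: active resources = [2, 3], total = 5
  t=12: active resources = [3], total = 3
  t=13: active resources = [3], total = 3
Peak resource demand = 8

8


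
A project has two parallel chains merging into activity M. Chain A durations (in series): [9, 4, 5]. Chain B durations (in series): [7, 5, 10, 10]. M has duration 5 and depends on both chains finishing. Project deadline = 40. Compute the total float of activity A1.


Forward pass: ES(A1) = sum of predecessors on chain A = 0
EF = ES + duration = 0 + 9 = 9
Backward pass: LF(M) = deadline = 40; LS(M) = 40 - 5 = 35
LF(A1) = LS(M) - sum(successors on chain A) = 35 - 9 = 26
LS = LF - duration = 26 - 9 = 17
Total float = LS - ES = 17 - 0 = 17

17


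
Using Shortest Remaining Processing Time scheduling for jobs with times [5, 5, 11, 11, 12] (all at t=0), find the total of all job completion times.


Since all jobs arrive at t=0, SRPT equals SPT ordering.
SPT order: [5, 5, 11, 11, 12]
Completion times:
  Job 1: p=5, C=5
  Job 2: p=5, C=10
  Job 3: p=11, C=21
  Job 4: p=11, C=32
  Job 5: p=12, C=44
Total completion time = 5 + 10 + 21 + 32 + 44 = 112

112


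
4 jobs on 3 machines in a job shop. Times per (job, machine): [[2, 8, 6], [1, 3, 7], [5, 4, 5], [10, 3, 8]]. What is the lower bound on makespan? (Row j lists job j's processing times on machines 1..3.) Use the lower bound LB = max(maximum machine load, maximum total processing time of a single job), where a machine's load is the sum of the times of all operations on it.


Machine loads:
  Machine 1: 2 + 1 + 5 + 10 = 18
  Machine 2: 8 + 3 + 4 + 3 = 18
  Machine 3: 6 + 7 + 5 + 8 = 26
Max machine load = 26
Job totals:
  Job 1: 16
  Job 2: 11
  Job 3: 14
  Job 4: 21
Max job total = 21
Lower bound = max(26, 21) = 26

26


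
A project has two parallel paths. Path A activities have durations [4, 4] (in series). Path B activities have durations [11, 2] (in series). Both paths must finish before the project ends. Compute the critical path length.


Path A total = 4 + 4 = 8
Path B total = 11 + 2 = 13
Critical path = longest path = max(8, 13) = 13

13


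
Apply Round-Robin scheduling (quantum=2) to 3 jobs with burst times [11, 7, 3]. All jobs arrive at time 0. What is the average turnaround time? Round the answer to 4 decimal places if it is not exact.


Time quantum = 2
Execution trace:
  J1 runs 2 units, time = 2
  J2 runs 2 units, time = 4
  J3 runs 2 units, time = 6
  J1 runs 2 units, time = 8
  J2 runs 2 units, time = 10
  J3 runs 1 units, time = 11
  J1 runs 2 units, time = 13
  J2 runs 2 units, time = 15
  J1 runs 2 units, time = 17
  J2 runs 1 units, time = 18
  J1 runs 2 units, time = 20
  J1 runs 1 units, time = 21
Finish times: [21, 18, 11]
Average turnaround = 50/3 = 16.6667

16.6667


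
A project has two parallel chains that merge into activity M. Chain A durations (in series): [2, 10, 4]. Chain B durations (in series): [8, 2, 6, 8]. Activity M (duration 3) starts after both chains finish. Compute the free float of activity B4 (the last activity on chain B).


ES(B4) = sum of predecessors on chain B = 16
EF(B4) = ES + duration = 16 + 8 = 24
Successor of B4 is M. ES(M) = max(sum(A), sum(B)) = max(16, 24) = 24
Free float = ES(successor) - EF(current) = 24 - 24 = 0

0


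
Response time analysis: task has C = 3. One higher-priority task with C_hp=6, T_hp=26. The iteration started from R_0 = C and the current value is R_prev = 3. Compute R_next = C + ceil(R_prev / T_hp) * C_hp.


R_next = C + ceil(R_prev / T_hp) * C_hp
ceil(3 / 26) = ceil(0.1154) = 1
Interference = 1 * 6 = 6
R_next = 3 + 6 = 9

9


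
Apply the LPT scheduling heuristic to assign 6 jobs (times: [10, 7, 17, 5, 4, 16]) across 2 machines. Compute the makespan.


Sort jobs in decreasing order (LPT): [17, 16, 10, 7, 5, 4]
Assign each job to the least loaded machine:
  Machine 1: jobs [17, 7, 5], load = 29
  Machine 2: jobs [16, 10, 4], load = 30
Makespan = max load = 30

30


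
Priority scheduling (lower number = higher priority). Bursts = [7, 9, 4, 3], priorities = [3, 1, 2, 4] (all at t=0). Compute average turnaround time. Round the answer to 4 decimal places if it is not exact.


Sort by priority (ascending = highest first):
Order: [(1, 9), (2, 4), (3, 7), (4, 3)]
Completion times:
  Priority 1, burst=9, C=9
  Priority 2, burst=4, C=13
  Priority 3, burst=7, C=20
  Priority 4, burst=3, C=23
Average turnaround = 65/4 = 16.25

16.25


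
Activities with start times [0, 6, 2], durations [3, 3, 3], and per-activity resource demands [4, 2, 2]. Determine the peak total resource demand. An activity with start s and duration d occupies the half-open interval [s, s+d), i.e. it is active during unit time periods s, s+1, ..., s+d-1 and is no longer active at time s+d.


Each activity i is active on [start_i, start_i + duration_i).
Compute total resource usage per time slot:
  t=0: active resources = [4], total = 4
  t=1: active resources = [4], total = 4
  t=2: active resources = [4, 2], total = 6
  t=3: active resources = [2], total = 2
  t=4: active resources = [2], total = 2
  t=5: active resources = [], total = 0
  t=6: active resources = [2], total = 2
  t=7: active resources = [2], total = 2
  t=8: active resources = [2], total = 2
Peak resource demand = 6

6


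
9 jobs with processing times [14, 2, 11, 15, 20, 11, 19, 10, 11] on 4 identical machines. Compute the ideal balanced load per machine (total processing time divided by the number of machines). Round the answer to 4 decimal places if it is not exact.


Total processing time = 14 + 2 + 11 + 15 + 20 + 11 + 19 + 10 + 11 = 113
Number of machines = 4
Ideal balanced load = 113 / 4 = 28.25

28.25


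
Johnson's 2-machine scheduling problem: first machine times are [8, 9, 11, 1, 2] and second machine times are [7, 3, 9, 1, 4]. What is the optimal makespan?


Apply Johnson's rule:
  Group 1 (a <= b): [(4, 1, 1), (5, 2, 4)]
  Group 2 (a > b): [(3, 11, 9), (1, 8, 7), (2, 9, 3)]
Optimal job order: [4, 5, 3, 1, 2]
Schedule:
  Job 4: M1 done at 1, M2 done at 2
  Job 5: M1 done at 3, M2 done at 7
  Job 3: M1 done at 14, M2 done at 23
  Job 1: M1 done at 22, M2 done at 30
  Job 2: M1 done at 31, M2 done at 34
Makespan = 34

34


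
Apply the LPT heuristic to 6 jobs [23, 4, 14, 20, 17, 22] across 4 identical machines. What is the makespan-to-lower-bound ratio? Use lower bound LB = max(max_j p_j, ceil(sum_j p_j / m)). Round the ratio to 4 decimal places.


LPT order: [23, 22, 20, 17, 14, 4]
Machine loads after assignment: [23, 22, 24, 31]
LPT makespan = 31
Lower bound = max(max_job, ceil(total/4)) = max(23, 25) = 25
Ratio = 31 / 25 = 1.24

1.24


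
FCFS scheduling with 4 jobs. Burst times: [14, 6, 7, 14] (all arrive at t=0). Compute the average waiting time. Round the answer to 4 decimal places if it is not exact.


FCFS order (as given): [14, 6, 7, 14]
Waiting times:
  Job 1: wait = 0
  Job 2: wait = 14
  Job 3: wait = 20
  Job 4: wait = 27
Sum of waiting times = 61
Average waiting time = 61/4 = 15.25

15.25


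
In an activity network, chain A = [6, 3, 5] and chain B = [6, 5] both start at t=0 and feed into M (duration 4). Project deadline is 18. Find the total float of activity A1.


Forward pass: ES(A1) = sum of predecessors on chain A = 0
EF = ES + duration = 0 + 6 = 6
Backward pass: LF(M) = deadline = 18; LS(M) = 18 - 4 = 14
LF(A1) = LS(M) - sum(successors on chain A) = 14 - 8 = 6
LS = LF - duration = 6 - 6 = 0
Total float = LS - ES = 0 - 0 = 0

0


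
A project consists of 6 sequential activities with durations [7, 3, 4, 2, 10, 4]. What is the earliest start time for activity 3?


Activity 3 starts after activities 1 through 2 complete.
Predecessor durations: [7, 3]
ES = 7 + 3 = 10

10


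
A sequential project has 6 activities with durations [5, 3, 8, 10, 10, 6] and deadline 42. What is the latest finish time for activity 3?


LF(activity 3) = deadline - sum of successor durations
Successors: activities 4 through 6 with durations [10, 10, 6]
Sum of successor durations = 26
LF = 42 - 26 = 16

16


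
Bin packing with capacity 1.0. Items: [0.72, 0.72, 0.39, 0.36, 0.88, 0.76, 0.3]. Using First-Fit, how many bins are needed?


Place items sequentially using First-Fit:
  Item 0.72 -> new Bin 1
  Item 0.72 -> new Bin 2
  Item 0.39 -> new Bin 3
  Item 0.36 -> Bin 3 (now 0.75)
  Item 0.88 -> new Bin 4
  Item 0.76 -> new Bin 5
  Item 0.3 -> new Bin 6
Total bins used = 6

6


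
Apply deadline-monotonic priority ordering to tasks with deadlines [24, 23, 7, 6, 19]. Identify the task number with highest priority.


Sort tasks by relative deadline (ascending):
  Task 4: deadline = 6
  Task 3: deadline = 7
  Task 5: deadline = 19
  Task 2: deadline = 23
  Task 1: deadline = 24
Priority order (highest first): [4, 3, 5, 2, 1]
Highest priority task = 4

4


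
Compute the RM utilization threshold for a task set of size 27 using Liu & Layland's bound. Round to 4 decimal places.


Compute 2^(1/27) = 1.0260044847
Subtract 1: 1.0260044847 - 1 = 0.0260044847
Multiply by n: 27 * 0.0260044847 = 0.7021210869
Round to 4 dp: 0.7021

0.7021


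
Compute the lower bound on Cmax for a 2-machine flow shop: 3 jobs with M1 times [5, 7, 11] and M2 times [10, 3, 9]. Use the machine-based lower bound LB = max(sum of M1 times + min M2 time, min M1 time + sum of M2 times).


LB1 = sum(M1 times) + min(M2 times) = 23 + 3 = 26
LB2 = min(M1 times) + sum(M2 times) = 5 + 22 = 27
Lower bound = max(LB1, LB2) = max(26, 27) = 27

27


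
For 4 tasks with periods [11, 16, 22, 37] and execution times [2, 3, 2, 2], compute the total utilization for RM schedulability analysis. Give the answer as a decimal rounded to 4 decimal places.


Compute individual utilizations (exact fractions):
  Task 1: C/T = 2/11 (approx. 0.1818)
  Task 2: C/T = 3/16 (approx. 0.1875)
  Task 3: C/T = 2/22 = 1/11 (approx. 0.0909)
  Task 4: C/T = 2/37 (approx. 0.0541)
Total utilization U = 2/11 + 3/16 + 1/11 + 2/37 = 3349/6512
Rounded to 4 decimal places: U = 0.5143
RM (Liu & Layland) bound for 4 tasks = 0.756828; compare with U = 3349/6512 (approx. 0.514281)
U <= bound, so schedulable by RM sufficient condition.

0.5143


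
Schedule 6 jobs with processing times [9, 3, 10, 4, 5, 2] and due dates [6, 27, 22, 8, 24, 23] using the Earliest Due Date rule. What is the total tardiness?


Sort by due date (EDD order): [(9, 6), (4, 8), (10, 22), (2, 23), (5, 24), (3, 27)]
Compute completion times and tardiness:
  Job 1: p=9, d=6, C=9, tardiness=max(0,9-6)=3
  Job 2: p=4, d=8, C=13, tardiness=max(0,13-8)=5
  Job 3: p=10, d=22, C=23, tardiness=max(0,23-22)=1
  Job 4: p=2, d=23, C=25, tardiness=max(0,25-23)=2
  Job 5: p=5, d=24, C=30, tardiness=max(0,30-24)=6
  Job 6: p=3, d=27, C=33, tardiness=max(0,33-27)=6
Total tardiness = 23

23


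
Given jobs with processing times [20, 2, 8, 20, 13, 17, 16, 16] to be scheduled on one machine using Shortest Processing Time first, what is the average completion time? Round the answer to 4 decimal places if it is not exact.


Sort jobs by processing time (SPT order): [2, 8, 13, 16, 16, 17, 20, 20]
Compute completion times sequentially:
  Job 1: processing = 2, completes at 2
  Job 2: processing = 8, completes at 10
  Job 3: processing = 13, completes at 23
  Job 4: processing = 16, completes at 39
  Job 5: processing = 16, completes at 55
  Job 6: processing = 17, completes at 72
  Job 7: processing = 20, completes at 92
  Job 8: processing = 20, completes at 112
Sum of completion times = 405
Average completion time = 405/8 = 50.625

50.625


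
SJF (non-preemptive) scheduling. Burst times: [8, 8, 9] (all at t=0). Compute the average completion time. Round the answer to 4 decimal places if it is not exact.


SJF order (ascending): [8, 8, 9]
Completion times:
  Job 1: burst=8, C=8
  Job 2: burst=8, C=16
  Job 3: burst=9, C=25
Average completion = 49/3 = 16.3333

16.3333


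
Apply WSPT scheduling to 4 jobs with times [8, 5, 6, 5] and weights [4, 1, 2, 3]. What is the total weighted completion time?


Compute p/w ratios and sort ascending (WSPT): [(5, 3), (8, 4), (6, 2), (5, 1)]
Compute weighted completion times:
  Job (p=5,w=3): C=5, w*C=3*5=15
  Job (p=8,w=4): C=13, w*C=4*13=52
  Job (p=6,w=2): C=19, w*C=2*19=38
  Job (p=5,w=1): C=24, w*C=1*24=24
Total weighted completion time = 129

129


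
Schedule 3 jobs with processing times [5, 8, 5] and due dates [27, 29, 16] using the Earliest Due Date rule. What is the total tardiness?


Sort by due date (EDD order): [(5, 16), (5, 27), (8, 29)]
Compute completion times and tardiness:
  Job 1: p=5, d=16, C=5, tardiness=max(0,5-16)=0
  Job 2: p=5, d=27, C=10, tardiness=max(0,10-27)=0
  Job 3: p=8, d=29, C=18, tardiness=max(0,18-29)=0
Total tardiness = 0

0


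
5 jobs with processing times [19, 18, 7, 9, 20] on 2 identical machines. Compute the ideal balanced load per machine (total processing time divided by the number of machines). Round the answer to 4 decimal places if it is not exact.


Total processing time = 19 + 18 + 7 + 9 + 20 = 73
Number of machines = 2
Ideal balanced load = 73 / 2 = 36.5

36.5


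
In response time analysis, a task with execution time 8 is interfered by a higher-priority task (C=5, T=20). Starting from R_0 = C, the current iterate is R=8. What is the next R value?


R_next = C + ceil(R_prev / T_hp) * C_hp
ceil(8 / 20) = ceil(0.4) = 1
Interference = 1 * 5 = 5
R_next = 8 + 5 = 13

13


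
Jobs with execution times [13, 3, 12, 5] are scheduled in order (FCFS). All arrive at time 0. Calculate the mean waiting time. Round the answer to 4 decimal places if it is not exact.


FCFS order (as given): [13, 3, 12, 5]
Waiting times:
  Job 1: wait = 0
  Job 2: wait = 13
  Job 3: wait = 16
  Job 4: wait = 28
Sum of waiting times = 57
Average waiting time = 57/4 = 14.25

14.25


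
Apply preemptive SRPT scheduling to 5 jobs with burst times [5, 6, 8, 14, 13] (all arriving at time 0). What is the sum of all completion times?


Since all jobs arrive at t=0, SRPT equals SPT ordering.
SPT order: [5, 6, 8, 13, 14]
Completion times:
  Job 1: p=5, C=5
  Job 2: p=6, C=11
  Job 3: p=8, C=19
  Job 4: p=13, C=32
  Job 5: p=14, C=46
Total completion time = 5 + 11 + 19 + 32 + 46 = 113

113


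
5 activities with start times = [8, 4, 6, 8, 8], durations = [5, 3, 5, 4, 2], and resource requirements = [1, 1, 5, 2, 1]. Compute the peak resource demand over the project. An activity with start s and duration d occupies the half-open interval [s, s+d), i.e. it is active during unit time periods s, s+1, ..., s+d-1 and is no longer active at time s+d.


Each activity i is active on [start_i, start_i + duration_i).
Compute total resource usage per time slot:
  t=0: active resources = [], total = 0
  t=1: active resources = [], total = 0
  t=2: active resources = [], total = 0
  t=3: active resources = [], total = 0
  t=4: active resources = [1], total = 1
  t=5: active resources = [1], total = 1
  t=6: active resources = [1, 5], total = 6
  t=7: active resources = [5], total = 5
  t=8: active resources = [1, 5, 2, 1], total = 9
  t=9: active resources = [1, 5, 2, 1], total = 9
  t=10: active resources = [1, 5, 2], total = 8
  t=11: active resources = [1, 2], total = 3
  t=12: active resources = [1], total = 1
Peak resource demand = 9

9


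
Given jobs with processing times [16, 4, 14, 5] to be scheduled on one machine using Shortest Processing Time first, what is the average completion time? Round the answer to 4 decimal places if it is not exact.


Sort jobs by processing time (SPT order): [4, 5, 14, 16]
Compute completion times sequentially:
  Job 1: processing = 4, completes at 4
  Job 2: processing = 5, completes at 9
  Job 3: processing = 14, completes at 23
  Job 4: processing = 16, completes at 39
Sum of completion times = 75
Average completion time = 75/4 = 18.75

18.75


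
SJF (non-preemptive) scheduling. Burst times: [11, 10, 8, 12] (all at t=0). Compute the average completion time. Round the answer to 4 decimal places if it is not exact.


SJF order (ascending): [8, 10, 11, 12]
Completion times:
  Job 1: burst=8, C=8
  Job 2: burst=10, C=18
  Job 3: burst=11, C=29
  Job 4: burst=12, C=41
Average completion = 96/4 = 24.0

24.0


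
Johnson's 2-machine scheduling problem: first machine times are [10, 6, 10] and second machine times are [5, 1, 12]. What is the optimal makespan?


Apply Johnson's rule:
  Group 1 (a <= b): [(3, 10, 12)]
  Group 2 (a > b): [(1, 10, 5), (2, 6, 1)]
Optimal job order: [3, 1, 2]
Schedule:
  Job 3: M1 done at 10, M2 done at 22
  Job 1: M1 done at 20, M2 done at 27
  Job 2: M1 done at 26, M2 done at 28
Makespan = 28

28


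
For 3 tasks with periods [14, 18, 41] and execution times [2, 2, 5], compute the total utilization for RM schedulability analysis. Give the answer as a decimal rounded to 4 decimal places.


Compute individual utilizations (exact fractions):
  Task 1: C/T = 2/14 = 1/7 (approx. 0.1429)
  Task 2: C/T = 2/18 = 1/9 (approx. 0.1111)
  Task 3: C/T = 5/41 (approx. 0.122)
Total utilization U = 1/7 + 1/9 + 5/41 = 971/2583
Rounded to 4 decimal places: U = 0.3759
RM (Liu & Layland) bound for 3 tasks = 0.779763; compare with U = 971/2583 (approx. 0.375919)
U <= bound, so schedulable by RM sufficient condition.

0.3759


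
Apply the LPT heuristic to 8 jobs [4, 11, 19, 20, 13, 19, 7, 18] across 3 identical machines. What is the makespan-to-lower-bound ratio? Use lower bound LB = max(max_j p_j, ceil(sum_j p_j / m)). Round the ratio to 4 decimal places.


LPT order: [20, 19, 19, 18, 13, 11, 7, 4]
Machine loads after assignment: [38, 37, 36]
LPT makespan = 38
Lower bound = max(max_job, ceil(total/3)) = max(20, 37) = 37
Ratio = 38 / 37 = 1.027

1.027


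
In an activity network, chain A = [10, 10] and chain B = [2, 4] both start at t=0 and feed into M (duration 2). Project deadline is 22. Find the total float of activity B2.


Forward pass: ES(B2) = sum of predecessors on chain B = 2
EF = ES + duration = 2 + 4 = 6
Backward pass: LF(M) = deadline = 22; LS(M) = 22 - 2 = 20
LF(B2) = LS(M) - sum(successors on chain B) = 20 - 0 = 20
LS = LF - duration = 20 - 4 = 16
Total float = LS - ES = 16 - 2 = 14

14


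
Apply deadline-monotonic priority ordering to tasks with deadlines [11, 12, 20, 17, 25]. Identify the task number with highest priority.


Sort tasks by relative deadline (ascending):
  Task 1: deadline = 11
  Task 2: deadline = 12
  Task 4: deadline = 17
  Task 3: deadline = 20
  Task 5: deadline = 25
Priority order (highest first): [1, 2, 4, 3, 5]
Highest priority task = 1

1


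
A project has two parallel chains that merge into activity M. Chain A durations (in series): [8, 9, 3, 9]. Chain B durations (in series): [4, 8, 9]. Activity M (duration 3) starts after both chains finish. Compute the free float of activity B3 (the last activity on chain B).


ES(B3) = sum of predecessors on chain B = 12
EF(B3) = ES + duration = 12 + 9 = 21
Successor of B3 is M. ES(M) = max(sum(A), sum(B)) = max(29, 21) = 29
Free float = ES(successor) - EF(current) = 29 - 21 = 8

8


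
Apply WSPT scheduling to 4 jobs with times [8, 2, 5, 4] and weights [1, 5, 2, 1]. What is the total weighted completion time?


Compute p/w ratios and sort ascending (WSPT): [(2, 5), (5, 2), (4, 1), (8, 1)]
Compute weighted completion times:
  Job (p=2,w=5): C=2, w*C=5*2=10
  Job (p=5,w=2): C=7, w*C=2*7=14
  Job (p=4,w=1): C=11, w*C=1*11=11
  Job (p=8,w=1): C=19, w*C=1*19=19
Total weighted completion time = 54

54


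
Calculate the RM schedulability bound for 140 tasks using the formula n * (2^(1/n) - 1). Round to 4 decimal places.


Compute 2^(1/140) = 1.0049633280
Subtract 1: 1.0049633280 - 1 = 0.0049633280
Multiply by n: 140 * 0.0049633280 = 0.6948659200
Round to 4 dp: 0.6949

0.6949


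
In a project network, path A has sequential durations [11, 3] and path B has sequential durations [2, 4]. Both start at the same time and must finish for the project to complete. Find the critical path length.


Path A total = 11 + 3 = 14
Path B total = 2 + 4 = 6
Critical path = longest path = max(14, 6) = 14

14


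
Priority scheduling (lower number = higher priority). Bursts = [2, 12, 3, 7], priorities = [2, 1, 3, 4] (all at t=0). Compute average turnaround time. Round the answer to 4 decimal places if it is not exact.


Sort by priority (ascending = highest first):
Order: [(1, 12), (2, 2), (3, 3), (4, 7)]
Completion times:
  Priority 1, burst=12, C=12
  Priority 2, burst=2, C=14
  Priority 3, burst=3, C=17
  Priority 4, burst=7, C=24
Average turnaround = 67/4 = 16.75

16.75


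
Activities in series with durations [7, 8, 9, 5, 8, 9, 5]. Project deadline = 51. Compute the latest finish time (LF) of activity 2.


LF(activity 2) = deadline - sum of successor durations
Successors: activities 3 through 7 with durations [9, 5, 8, 9, 5]
Sum of successor durations = 36
LF = 51 - 36 = 15

15


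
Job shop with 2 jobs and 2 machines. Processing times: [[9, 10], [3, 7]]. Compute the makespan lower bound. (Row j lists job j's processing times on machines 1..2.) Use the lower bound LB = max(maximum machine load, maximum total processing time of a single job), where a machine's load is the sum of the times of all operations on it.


Machine loads:
  Machine 1: 9 + 3 = 12
  Machine 2: 10 + 7 = 17
Max machine load = 17
Job totals:
  Job 1: 19
  Job 2: 10
Max job total = 19
Lower bound = max(17, 19) = 19

19


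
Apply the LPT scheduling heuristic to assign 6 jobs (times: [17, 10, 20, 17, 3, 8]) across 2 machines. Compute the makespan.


Sort jobs in decreasing order (LPT): [20, 17, 17, 10, 8, 3]
Assign each job to the least loaded machine:
  Machine 1: jobs [20, 10, 8], load = 38
  Machine 2: jobs [17, 17, 3], load = 37
Makespan = max load = 38

38


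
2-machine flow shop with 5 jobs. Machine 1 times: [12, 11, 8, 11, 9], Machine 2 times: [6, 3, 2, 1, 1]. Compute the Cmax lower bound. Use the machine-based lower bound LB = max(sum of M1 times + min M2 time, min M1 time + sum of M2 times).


LB1 = sum(M1 times) + min(M2 times) = 51 + 1 = 52
LB2 = min(M1 times) + sum(M2 times) = 8 + 13 = 21
Lower bound = max(LB1, LB2) = max(52, 21) = 52

52


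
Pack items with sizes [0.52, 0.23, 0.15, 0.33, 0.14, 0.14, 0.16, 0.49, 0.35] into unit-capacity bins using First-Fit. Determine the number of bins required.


Place items sequentially using First-Fit:
  Item 0.52 -> new Bin 1
  Item 0.23 -> Bin 1 (now 0.75)
  Item 0.15 -> Bin 1 (now 0.9)
  Item 0.33 -> new Bin 2
  Item 0.14 -> Bin 2 (now 0.47)
  Item 0.14 -> Bin 2 (now 0.61)
  Item 0.16 -> Bin 2 (now 0.77)
  Item 0.49 -> new Bin 3
  Item 0.35 -> Bin 3 (now 0.84)
Total bins used = 3

3


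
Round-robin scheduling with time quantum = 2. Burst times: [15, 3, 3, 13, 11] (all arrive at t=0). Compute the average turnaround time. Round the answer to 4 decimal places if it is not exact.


Time quantum = 2
Execution trace:
  J1 runs 2 units, time = 2
  J2 runs 2 units, time = 4
  J3 runs 2 units, time = 6
  J4 runs 2 units, time = 8
  J5 runs 2 units, time = 10
  J1 runs 2 units, time = 12
  J2 runs 1 units, time = 13
  J3 runs 1 units, time = 14
  J4 runs 2 units, time = 16
  J5 runs 2 units, time = 18
  J1 runs 2 units, time = 20
  J4 runs 2 units, time = 22
  J5 runs 2 units, time = 24
  J1 runs 2 units, time = 26
  J4 runs 2 units, time = 28
  J5 runs 2 units, time = 30
  J1 runs 2 units, time = 32
  J4 runs 2 units, time = 34
  J5 runs 2 units, time = 36
  J1 runs 2 units, time = 38
  J4 runs 2 units, time = 40
  J5 runs 1 units, time = 41
  J1 runs 2 units, time = 43
  J4 runs 1 units, time = 44
  J1 runs 1 units, time = 45
Finish times: [45, 13, 14, 44, 41]
Average turnaround = 157/5 = 31.4

31.4


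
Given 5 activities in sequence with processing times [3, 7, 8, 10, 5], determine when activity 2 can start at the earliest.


Activity 2 starts after activities 1 through 1 complete.
Predecessor durations: [3]
ES = 3 = 3

3


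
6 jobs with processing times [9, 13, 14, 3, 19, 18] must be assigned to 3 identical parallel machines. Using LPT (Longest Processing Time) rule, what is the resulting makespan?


Sort jobs in decreasing order (LPT): [19, 18, 14, 13, 9, 3]
Assign each job to the least loaded machine:
  Machine 1: jobs [19, 3], load = 22
  Machine 2: jobs [18, 9], load = 27
  Machine 3: jobs [14, 13], load = 27
Makespan = max load = 27

27


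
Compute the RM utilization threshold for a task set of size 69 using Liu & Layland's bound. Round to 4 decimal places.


Compute 2^(1/69) = 1.0100962378
Subtract 1: 1.0100962378 - 1 = 0.0100962378
Multiply by n: 69 * 0.0100962378 = 0.6966404082
Round to 4 dp: 0.6966

0.6966


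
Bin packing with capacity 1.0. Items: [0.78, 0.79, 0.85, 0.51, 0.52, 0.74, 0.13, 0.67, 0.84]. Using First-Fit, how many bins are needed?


Place items sequentially using First-Fit:
  Item 0.78 -> new Bin 1
  Item 0.79 -> new Bin 2
  Item 0.85 -> new Bin 3
  Item 0.51 -> new Bin 4
  Item 0.52 -> new Bin 5
  Item 0.74 -> new Bin 6
  Item 0.13 -> Bin 1 (now 0.91)
  Item 0.67 -> new Bin 7
  Item 0.84 -> new Bin 8
Total bins used = 8

8


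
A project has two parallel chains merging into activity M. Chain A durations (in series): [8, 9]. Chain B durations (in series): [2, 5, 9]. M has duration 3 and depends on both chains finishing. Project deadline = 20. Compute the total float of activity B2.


Forward pass: ES(B2) = sum of predecessors on chain B = 2
EF = ES + duration = 2 + 5 = 7
Backward pass: LF(M) = deadline = 20; LS(M) = 20 - 3 = 17
LF(B2) = LS(M) - sum(successors on chain B) = 17 - 9 = 8
LS = LF - duration = 8 - 5 = 3
Total float = LS - ES = 3 - 2 = 1

1


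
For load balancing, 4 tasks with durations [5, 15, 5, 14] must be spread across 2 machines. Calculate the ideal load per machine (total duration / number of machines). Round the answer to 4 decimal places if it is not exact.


Total processing time = 5 + 15 + 5 + 14 = 39
Number of machines = 2
Ideal balanced load = 39 / 2 = 19.5

19.5


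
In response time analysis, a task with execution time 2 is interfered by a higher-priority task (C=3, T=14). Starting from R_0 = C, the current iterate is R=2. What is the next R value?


R_next = C + ceil(R_prev / T_hp) * C_hp
ceil(2 / 14) = ceil(0.1429) = 1
Interference = 1 * 3 = 3
R_next = 2 + 3 = 5

5


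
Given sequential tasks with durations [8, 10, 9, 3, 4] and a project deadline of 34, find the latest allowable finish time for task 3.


LF(activity 3) = deadline - sum of successor durations
Successors: activities 4 through 5 with durations [3, 4]
Sum of successor durations = 7
LF = 34 - 7 = 27

27


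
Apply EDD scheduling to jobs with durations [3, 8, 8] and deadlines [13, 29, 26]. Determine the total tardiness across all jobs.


Sort by due date (EDD order): [(3, 13), (8, 26), (8, 29)]
Compute completion times and tardiness:
  Job 1: p=3, d=13, C=3, tardiness=max(0,3-13)=0
  Job 2: p=8, d=26, C=11, tardiness=max(0,11-26)=0
  Job 3: p=8, d=29, C=19, tardiness=max(0,19-29)=0
Total tardiness = 0

0


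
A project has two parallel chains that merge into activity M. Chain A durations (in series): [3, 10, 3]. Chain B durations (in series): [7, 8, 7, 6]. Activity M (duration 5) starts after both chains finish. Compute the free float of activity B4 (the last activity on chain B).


ES(B4) = sum of predecessors on chain B = 22
EF(B4) = ES + duration = 22 + 6 = 28
Successor of B4 is M. ES(M) = max(sum(A), sum(B)) = max(16, 28) = 28
Free float = ES(successor) - EF(current) = 28 - 28 = 0

0


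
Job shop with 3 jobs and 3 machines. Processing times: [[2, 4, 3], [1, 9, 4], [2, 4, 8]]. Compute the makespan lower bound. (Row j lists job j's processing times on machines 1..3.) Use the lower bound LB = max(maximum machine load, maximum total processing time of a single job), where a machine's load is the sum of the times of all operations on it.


Machine loads:
  Machine 1: 2 + 1 + 2 = 5
  Machine 2: 4 + 9 + 4 = 17
  Machine 3: 3 + 4 + 8 = 15
Max machine load = 17
Job totals:
  Job 1: 9
  Job 2: 14
  Job 3: 14
Max job total = 14
Lower bound = max(17, 14) = 17

17


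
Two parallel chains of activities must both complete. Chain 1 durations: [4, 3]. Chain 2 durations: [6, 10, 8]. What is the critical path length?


Path A total = 4 + 3 = 7
Path B total = 6 + 10 + 8 = 24
Critical path = longest path = max(7, 24) = 24

24


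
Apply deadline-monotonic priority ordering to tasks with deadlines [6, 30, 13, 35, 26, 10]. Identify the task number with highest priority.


Sort tasks by relative deadline (ascending):
  Task 1: deadline = 6
  Task 6: deadline = 10
  Task 3: deadline = 13
  Task 5: deadline = 26
  Task 2: deadline = 30
  Task 4: deadline = 35
Priority order (highest first): [1, 6, 3, 5, 2, 4]
Highest priority task = 1

1


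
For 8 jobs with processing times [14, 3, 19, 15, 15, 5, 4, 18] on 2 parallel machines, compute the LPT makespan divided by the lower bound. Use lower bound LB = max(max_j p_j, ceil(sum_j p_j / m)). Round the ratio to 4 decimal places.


LPT order: [19, 18, 15, 15, 14, 5, 4, 3]
Machine loads after assignment: [46, 47]
LPT makespan = 47
Lower bound = max(max_job, ceil(total/2)) = max(19, 47) = 47
Ratio = 47 / 47 = 1.0

1.0


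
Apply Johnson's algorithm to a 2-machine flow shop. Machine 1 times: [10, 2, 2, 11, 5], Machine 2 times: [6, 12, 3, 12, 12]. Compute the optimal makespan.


Apply Johnson's rule:
  Group 1 (a <= b): [(2, 2, 12), (3, 2, 3), (5, 5, 12), (4, 11, 12)]
  Group 2 (a > b): [(1, 10, 6)]
Optimal job order: [2, 3, 5, 4, 1]
Schedule:
  Job 2: M1 done at 2, M2 done at 14
  Job 3: M1 done at 4, M2 done at 17
  Job 5: M1 done at 9, M2 done at 29
  Job 4: M1 done at 20, M2 done at 41
  Job 1: M1 done at 30, M2 done at 47
Makespan = 47

47


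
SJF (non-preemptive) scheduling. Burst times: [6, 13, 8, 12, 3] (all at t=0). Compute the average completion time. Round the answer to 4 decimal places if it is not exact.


SJF order (ascending): [3, 6, 8, 12, 13]
Completion times:
  Job 1: burst=3, C=3
  Job 2: burst=6, C=9
  Job 3: burst=8, C=17
  Job 4: burst=12, C=29
  Job 5: burst=13, C=42
Average completion = 100/5 = 20.0

20.0


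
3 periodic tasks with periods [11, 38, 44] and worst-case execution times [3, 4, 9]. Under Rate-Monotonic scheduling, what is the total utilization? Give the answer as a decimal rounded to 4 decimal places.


Compute individual utilizations (exact fractions):
  Task 1: C/T = 3/11 (approx. 0.2727)
  Task 2: C/T = 4/38 = 2/19 (approx. 0.1053)
  Task 3: C/T = 9/44 (approx. 0.2045)
Total utilization U = 3/11 + 2/19 + 9/44 = 487/836
Rounded to 4 decimal places: U = 0.5825
RM (Liu & Layland) bound for 3 tasks = 0.779763; compare with U = 487/836 (approx. 0.582536)
U <= bound, so schedulable by RM sufficient condition.

0.5825
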